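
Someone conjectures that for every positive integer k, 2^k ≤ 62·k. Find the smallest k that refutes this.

A counterexample is any positive integer k such that 2^k > 62·k; we check each in order.
For k = 1, 2, 3, 4, 5, 6, 7, 8, 9 the conclusion holds.
k = 10: 2^k = 1024 and 62·k = 620, so 1024 > 620.
So k = 10 is the smallest counterexample.

k = 10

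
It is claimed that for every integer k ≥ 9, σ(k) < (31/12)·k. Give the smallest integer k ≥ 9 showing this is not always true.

k = 48

A counterexample is any integer k ≥ 9 such that the claim fails; we check each in order.
The first 39 eligible values, up to k = 47, all satisfy the conclusion.
k = 48: σ(48) = 124; 124 ≥ 124.
Hence k = 48 is a counterexample.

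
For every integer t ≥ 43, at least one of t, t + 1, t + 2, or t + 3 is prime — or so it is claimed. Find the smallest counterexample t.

t = 48

We need the least integer t ≥ 43 for which t, t + 1, t + 2, t + 3 are all composite.
For t = 43, 44, 45, 46, 47 the conclusion holds.
t = 48: 48 = 2 × 24; 49 = 7 × 7; 50 = 2 × 25; 51 = 3 × 17 — all composite.
Thus t = 48 disproves the claim, and no smaller t works.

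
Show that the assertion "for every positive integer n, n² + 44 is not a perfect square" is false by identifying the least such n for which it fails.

n = 10

The first 9 eligible values, up to n = 9, all satisfy the conclusion.
n = 10: 10² + 44 = 144 = 12², a perfect square.
So n = 10 is the smallest counterexample.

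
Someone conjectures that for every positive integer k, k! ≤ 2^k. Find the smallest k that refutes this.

k = 1: k! = 1 and 2^k = 2, so 1 ≤ 2.
k = 2: k! = 2 and 2^k = 4, so 2 ≤ 4.
k = 3: k! = 6 and 2^k = 8, so 6 ≤ 8.
k = 4: k! = 24 and 2^k = 16, so 24 > 16.

k = 4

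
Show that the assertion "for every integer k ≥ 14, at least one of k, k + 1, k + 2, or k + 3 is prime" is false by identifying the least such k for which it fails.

The first 10 eligible values, up to k = 23, all satisfy the conclusion.
k = 24: 24 = 2 × 12; 25 = 5 × 5; 26 = 2 × 13; 27 = 3 × 9 — all composite.
Hence k = 24 is a counterexample.

k = 24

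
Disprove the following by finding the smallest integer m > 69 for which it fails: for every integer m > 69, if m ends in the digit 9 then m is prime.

m = 99

A counterexample is any integer m > 69 such that m ends in the digit 9 but m is not prime; we check each in order.
m = 79: 79 ends in 9 and is prime.
m = 89: 89 ends in 9 and is prime.
m = 99: 99 ends in 9; 99 = 3 × 33, composite.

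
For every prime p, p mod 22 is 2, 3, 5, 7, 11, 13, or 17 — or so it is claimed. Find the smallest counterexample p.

Check each prime p in order until the claim fails.
p = 2: 2 mod 22 = 2.
p = 3: 3 mod 22 = 3.
p = 5: 5 mod 22 = 5.
p = 7: 7 mod 22 = 7.
p = 11: 11 mod 22 = 11.
p = 13: 13 mod 22 = 13.
p = 17: 17 mod 22 = 17.
p = 19: 19 mod 22 = 19 — not in {2, 3, 5, 7, 11, 13, 17}.

p = 19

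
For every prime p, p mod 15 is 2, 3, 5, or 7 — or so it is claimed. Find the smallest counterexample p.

p = 11

Check each prime p in order until the claim fails.
The first 4 eligible values, up to p = 7, all satisfy the conclusion.
p = 11: 11 mod 15 = 11 — not in {2, 3, 5, 7}.
Thus p = 11 disproves the claim, and no smaller p works.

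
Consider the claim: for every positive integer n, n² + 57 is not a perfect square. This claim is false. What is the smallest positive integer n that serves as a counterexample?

n = 8

A counterexample is any positive integer n such that n² + 57 is a perfect square; we check each in order.
The first 7 eligible values, up to n = 7, all satisfy the conclusion.
n = 8: 8² + 57 = 121 = 11², a perfect square.
Hence n = 8 is a counterexample.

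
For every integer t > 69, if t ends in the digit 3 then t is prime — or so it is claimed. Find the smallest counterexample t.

Check each integer t > 69 in order until t ends in the digit 3 but t is not prime.
For t = 73, 83 the conclusion holds.
t = 93: 93 ends in 3; 93 = 3 × 31, composite.

t = 93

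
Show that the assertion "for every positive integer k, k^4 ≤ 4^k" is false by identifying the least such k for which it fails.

k = 3

k = 1: k^4 = 1 and 4^k = 4, so 1 ≤ 4.
k = 2: k^4 = 16 and 4^k = 16, so 16 ≤ 16.
k = 3: k^4 = 81 and 4^k = 64, so 81 > 64.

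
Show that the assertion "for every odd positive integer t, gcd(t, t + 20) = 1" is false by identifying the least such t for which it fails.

t = 5

A counterexample is any odd positive integer t such that gcd(t, t + 20) > 1; we check each in order.
For t = 1, 3 the conclusion holds.
t = 5: gcd(5, 25) = 5.
Thus t = 5 disproves the claim, and no smaller t works.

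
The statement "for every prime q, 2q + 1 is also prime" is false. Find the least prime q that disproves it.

q = 7

We need the least prime q for which 2q + 1 is not prime.
For q = 2, 3, 5 the conclusion holds.
q = 7: 2q + 1 = 15 = 3 × 5, not prime.
So q = 7 is the smallest counterexample.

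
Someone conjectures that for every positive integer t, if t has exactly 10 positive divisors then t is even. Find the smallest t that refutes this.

Check each positive integer t in order until t has exactly 10 positive divisors but t is odd.
For t = 48, 80, 112, 162, 176, 208, 272, 304, 368 the conclusion holds.
t = 405: divisors of 405: 10 divisors; 405 is odd.

t = 405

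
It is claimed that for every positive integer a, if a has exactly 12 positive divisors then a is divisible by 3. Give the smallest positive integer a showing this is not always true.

We need the least positive integer a for which a has exactly 12 positive divisors but a is not divisible by 3.
a = 60: τ(60) = 12; 60 mod 3 = 0.
a = 72: τ(72) = 12; 72 mod 3 = 0.
a = 84: τ(84) = 12; 84 mod 3 = 0.
a = 90: τ(90) = 12; 90 mod 3 = 0.
a = 96: τ(96) = 12; 96 mod 3 = 0.
a = 108: τ(108) = 12; 108 mod 3 = 0.
a = 126: τ(126) = 12; 126 mod 3 = 0.
a = 132: τ(132) = 12; 132 mod 3 = 0.
a = 140: τ(140) = 12; 140 mod 3 = 2.
So a = 140 is the smallest counterexample.

a = 140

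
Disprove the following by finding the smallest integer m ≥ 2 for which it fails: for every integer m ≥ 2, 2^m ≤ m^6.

m = 30

For m = 2, 3, 4, 5, …, 27, 28, 29 the conclusion holds.
m = 30: 2^m = 1073741824 and m^6 = 729000000, so 1073741824 > 729000000.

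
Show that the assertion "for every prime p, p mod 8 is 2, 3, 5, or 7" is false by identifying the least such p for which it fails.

p = 17

We need the least prime p for which the claim fails.
For p = 2, 3, 5, 7, 11, 13 the conclusion holds.
p = 17: 17 mod 8 = 1 — not in {2, 3, 5, 7}.
So p = 17 is the smallest counterexample.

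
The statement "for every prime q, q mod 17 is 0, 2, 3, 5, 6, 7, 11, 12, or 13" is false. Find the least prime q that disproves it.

For q = 2, 3, 5, 7, 11, 13, 17, 19, 23, 29 the conclusion holds.
q = 31: 31 mod 17 = 14 — not in {0, 2, 3, 5, 6, 7, 11, 12, 13}.
Thus q = 31 disproves the claim, and no smaller q works.

q = 31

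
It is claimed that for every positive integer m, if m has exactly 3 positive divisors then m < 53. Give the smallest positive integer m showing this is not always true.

The first 4 eligible values, up to m = 49, all satisfy the conclusion.
m = 121: τ(121) = 3; 121 ≥ 53.

m = 121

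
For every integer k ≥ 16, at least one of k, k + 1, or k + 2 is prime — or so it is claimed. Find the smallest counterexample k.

We need the least integer k ≥ 16 for which k, k + 1, k + 2 are all composite.
k = 16: 17 is prime.
k = 17: 17 is prime.
k = 18: 19 is prime.
k = 19: 19 is prime.
k = 20: 20 = 2 × 10; 21 = 3 × 7; 22 = 2 × 11 — all composite.

k = 20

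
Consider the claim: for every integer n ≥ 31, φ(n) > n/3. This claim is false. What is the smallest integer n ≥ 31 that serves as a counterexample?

n = 36

Check each integer n ≥ 31 in order until the claim fails.
The first 5 eligible values, up to n = 35, all satisfy the conclusion.
n = 36: φ(36) = 12 and 36/3 = 12, so φ(36) ≤ 36/3.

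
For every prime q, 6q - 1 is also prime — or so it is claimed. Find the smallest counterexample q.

q = 11

Check each prime q in order until 6q - 1 is not prime.
For q = 2, 3, 5, 7 the conclusion holds.
q = 11: 6q - 1 = 65 = 5 × 13, not prime.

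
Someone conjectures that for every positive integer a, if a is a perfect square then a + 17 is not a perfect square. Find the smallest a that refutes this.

a = 64

For a = 1, 4, 9, 16, 25, 36, 49 the conclusion holds.
a = 64: 64 = 8² and 64 + 17 = 81 = 9².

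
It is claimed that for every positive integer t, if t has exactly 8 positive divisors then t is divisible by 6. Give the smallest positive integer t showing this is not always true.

t = 40

We need the least positive integer t for which t has exactly 8 positive divisors but t is not divisible by 6.
t = 24: τ(24) = 8; 24 mod 6 = 0.
t = 30: τ(30) = 8; 30 mod 6 = 0.
t = 40: τ(40) = 8; 40 mod 6 = 4.
Thus t = 40 disproves the claim, and no smaller t works.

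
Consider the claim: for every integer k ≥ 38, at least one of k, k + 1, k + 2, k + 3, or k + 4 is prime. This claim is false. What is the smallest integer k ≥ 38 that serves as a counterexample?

k = 48

A counterexample is any integer k ≥ 38 such that k, k + 1, k + 2, k + 3, k + 4 are all composite; we check each in order.
For k = 38, 39, 40, 41, 42, 43, 44, 45, 46, 47 the conclusion holds.
k = 48: 48 = 2 × 24; 49 = 7 × 7; 50 = 2 × 25; 51 = 3 × 17; 52 = 2 × 26 — all composite.
So k = 48 is the smallest counterexample.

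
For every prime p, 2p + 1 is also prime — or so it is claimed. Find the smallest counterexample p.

p = 7

p = 2: 2p + 1 = 5, prime.
p = 3: 2p + 1 = 7, prime.
p = 5: 2p + 1 = 11, prime.
p = 7: 2p + 1 = 15 = 3 × 5, not prime.
Thus p = 7 disproves the claim, and no smaller p works.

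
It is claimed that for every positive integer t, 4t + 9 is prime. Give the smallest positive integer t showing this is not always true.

t = 3

We need the least positive integer t for which 4t + 9 is not prime.
For t = 1, 2 the conclusion holds.
t = 3: 4t + 9 = 21 = 3 × 7, composite.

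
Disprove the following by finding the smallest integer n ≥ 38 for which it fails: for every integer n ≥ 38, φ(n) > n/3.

A counterexample is any integer n ≥ 38 such that the claim fails; we check each in order.
For n = 38, 39, 40, 41 the conclusion holds.
n = 42: φ(42) = 12 and 42/3 = 14, so φ(42) ≤ 42/3.
Thus n = 42 disproves the claim, and no smaller n works.

n = 42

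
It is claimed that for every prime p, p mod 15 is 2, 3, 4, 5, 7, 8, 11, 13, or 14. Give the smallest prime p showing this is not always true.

For p = 2, 3, 5, 7, 11, 13, 17, 19, 23, 29 the conclusion holds.
p = 31: 31 mod 15 = 1 — not in {2, 3, 4, 5, 7, 8, 11, 13, 14}.
Thus p = 31 disproves the claim, and no smaller p works.

p = 31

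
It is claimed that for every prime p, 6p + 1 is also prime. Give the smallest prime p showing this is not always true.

We need the least prime p for which 6p + 1 is not prime.
p = 2: 6p + 1 = 13, prime.
p = 3: 6p + 1 = 19, prime.
p = 5: 6p + 1 = 31, prime.
p = 7: 6p + 1 = 43, prime.
p = 11: 6p + 1 = 67, prime.
p = 13: 6p + 1 = 79, prime.
p = 17: 6p + 1 = 103, prime.
p = 19: 6p + 1 = 115 = 5 × 23, not prime.

p = 19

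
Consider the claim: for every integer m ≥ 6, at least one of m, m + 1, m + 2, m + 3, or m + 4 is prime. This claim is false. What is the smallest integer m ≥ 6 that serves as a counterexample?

For m = 6, 7, 8, 9, …, 21, 22, 23 the conclusion holds.
m = 24: 24 = 2 × 12; 25 = 5 × 5; 26 = 2 × 13; 27 = 3 × 9; 28 = 2 × 14 — all composite.
So m = 24 is the smallest counterexample.

m = 24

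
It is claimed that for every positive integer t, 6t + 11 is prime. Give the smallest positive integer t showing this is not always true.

A counterexample is any positive integer t such that 6t + 11 is not prime; we check each in order.
For t = 1, 2, 3 the conclusion holds.
t = 4: 6t + 11 = 35 = 5 × 7, composite.

t = 4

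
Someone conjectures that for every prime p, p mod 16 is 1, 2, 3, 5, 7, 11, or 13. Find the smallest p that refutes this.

p = 31

A counterexample is any prime p such that the claim fails; we check each in order.
The first 10 eligible values, up to p = 29, all satisfy the conclusion.
p = 31: 31 mod 16 = 15 — not in {1, 2, 3, 5, 7, 11, 13}.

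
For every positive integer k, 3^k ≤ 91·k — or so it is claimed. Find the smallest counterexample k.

k = 6

We need the least positive integer k for which 3^k > 91·k.
k = 1: 3^k = 3 and 91·k = 91, so 3 ≤ 91.
k = 2: 3^k = 9 and 91·k = 182, so 9 ≤ 182.
k = 3: 3^k = 27 and 91·k = 273, so 27 ≤ 273.
k = 4: 3^k = 81 and 91·k = 364, so 81 ≤ 364.
k = 5: 3^k = 243 and 91·k = 455, so 243 ≤ 455.
k = 6: 3^k = 729 and 91·k = 546, so 729 > 546.
Hence k = 6 is a counterexample.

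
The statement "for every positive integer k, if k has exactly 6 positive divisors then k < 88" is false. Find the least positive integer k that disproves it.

A counterexample is any positive integer k such that k has exactly 6 positive divisors but the claim fails; we check each in order.
For k = 12, 18, 20, 28, …, 68, 75, 76 the conclusion holds.
k = 92: τ(92) = 6; 92 ≥ 88.

k = 92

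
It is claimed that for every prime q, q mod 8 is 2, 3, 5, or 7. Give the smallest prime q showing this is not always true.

q = 17

We need the least prime q for which the claim fails.
The first 6 eligible values, up to q = 13, all satisfy the conclusion.
q = 17: 17 mod 8 = 1 — not in {2, 3, 5, 7}.
Thus q = 17 disproves the claim, and no smaller q works.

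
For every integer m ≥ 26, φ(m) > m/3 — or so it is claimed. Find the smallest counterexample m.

A counterexample is any integer m ≥ 26 such that the claim fails; we check each in order.
The first 4 eligible values, up to m = 29, all satisfy the conclusion.
m = 30: φ(30) = 8 and 30/3 = 10, so φ(30) ≤ 30/3.
So m = 30 is the smallest counterexample.

m = 30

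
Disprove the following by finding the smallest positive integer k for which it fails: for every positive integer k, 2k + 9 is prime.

k = 3

Check each positive integer k in order until 2k + 9 is not prime.
k = 1: 2k + 9 = 11, prime.
k = 2: 2k + 9 = 13, prime.
k = 3: 2k + 9 = 15 = 3 × 5, composite.
Hence k = 3 is a counterexample.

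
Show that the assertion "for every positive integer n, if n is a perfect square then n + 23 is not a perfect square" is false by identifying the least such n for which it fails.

For n = 1, 4, 9, 16, 25, 36, 49, 64, 81, 100 the conclusion holds.
n = 121: 121 = 11² and 121 + 23 = 144 = 12².
Thus n = 121 disproves the claim, and no smaller n works.

n = 121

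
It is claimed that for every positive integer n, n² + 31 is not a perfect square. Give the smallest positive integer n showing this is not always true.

n = 15

The first 14 eligible values, up to n = 14, all satisfy the conclusion.
n = 15: 15² + 31 = 256 = 16², a perfect square.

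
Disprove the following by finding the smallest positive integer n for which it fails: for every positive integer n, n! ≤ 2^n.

For n = 1, 2, 3 the conclusion holds.
n = 4: n! = 24 and 2^n = 16, so 24 > 16.
Hence n = 4 is a counterexample.

n = 4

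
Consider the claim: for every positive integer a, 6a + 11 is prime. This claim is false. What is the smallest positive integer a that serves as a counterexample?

a = 4

a = 1: 6a + 11 = 17, prime.
a = 2: 6a + 11 = 23, prime.
a = 3: 6a + 11 = 29, prime.
a = 4: 6a + 11 = 35 = 5 × 7, composite.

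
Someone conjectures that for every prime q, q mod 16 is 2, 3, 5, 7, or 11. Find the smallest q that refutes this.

A counterexample is any prime q such that the claim fails; we check each in order.
The first 5 eligible values, up to q = 11, all satisfy the conclusion.
q = 13: 13 mod 16 = 13 — not in {2, 3, 5, 7, 11}.

q = 13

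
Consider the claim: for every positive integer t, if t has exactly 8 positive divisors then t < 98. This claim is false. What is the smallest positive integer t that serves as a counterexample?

t = 102

A counterexample is any positive integer t such that t has exactly 8 positive divisors but the claim fails; we check each in order.
The first 10 eligible values, up to t = 88, all satisfy the conclusion.
t = 102: τ(102) = 8; 102 ≥ 98.
So t = 102 is the smallest counterexample.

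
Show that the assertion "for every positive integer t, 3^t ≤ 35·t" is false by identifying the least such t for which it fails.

The first 4 eligible values, up to t = 4, all satisfy the conclusion.
t = 5: 3^t = 243 and 35·t = 175, so 243 > 175.

t = 5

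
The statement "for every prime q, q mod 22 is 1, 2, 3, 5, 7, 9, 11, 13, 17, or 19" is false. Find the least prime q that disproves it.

q = 37

We need the least prime q for which the claim fails.
The first 11 eligible values, up to q = 31, all satisfy the conclusion.
q = 37: 37 mod 22 = 15 — not in {1, 2, 3, 5, 7, 9, 11, 13, 17, 19}.
So q = 37 is the smallest counterexample.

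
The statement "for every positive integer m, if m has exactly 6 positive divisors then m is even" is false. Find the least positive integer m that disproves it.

We need the least positive integer m for which m has exactly 6 positive divisors but m is odd.
The first 6 eligible values, up to m = 44, all satisfy the conclusion.
m = 45: divisors of 45: 1, 3, 5, 9, 15, 45; 45 is odd.

m = 45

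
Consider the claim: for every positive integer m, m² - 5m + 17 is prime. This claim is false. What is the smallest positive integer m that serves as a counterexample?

m = 13

We need the least positive integer m for which m² - 5m + 17 is not prime.
The first 12 eligible values, up to m = 12, all satisfy the conclusion.
m = 13: m² - 5m + 17 = 121 = 11 × 11, composite.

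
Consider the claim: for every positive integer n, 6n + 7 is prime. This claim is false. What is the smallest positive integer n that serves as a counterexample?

n = 3

Check each positive integer n in order until 6n + 7 is not prime.
n = 1: 6n + 7 = 13, prime.
n = 2: 6n + 7 = 19, prime.
n = 3: 6n + 7 = 25 = 5 × 5, composite.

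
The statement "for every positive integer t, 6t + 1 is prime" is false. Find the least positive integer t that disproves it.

Check each positive integer t in order until 6t + 1 is not prime.
t = 1: 6t + 1 = 7, prime.
t = 2: 6t + 1 = 13, prime.
t = 3: 6t + 1 = 19, prime.
t = 4: 6t + 1 = 25 = 5 × 5, composite.
Hence t = 4 is a counterexample.

t = 4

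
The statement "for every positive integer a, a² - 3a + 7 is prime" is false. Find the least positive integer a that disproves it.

A counterexample is any positive integer a such that a² - 3a + 7 is not prime; we check each in order.
a = 1: a² - 3a + 7 = 5, prime.
a = 2: a² - 3a + 7 = 5, prime.
a = 3: a² - 3a + 7 = 7, prime.
a = 4: a² - 3a + 7 = 11, prime.
a = 5: a² - 3a + 7 = 17, prime.
a = 6: a² - 3a + 7 = 25 = 5 × 5, composite.
Thus a = 6 disproves the claim, and no smaller a works.

a = 6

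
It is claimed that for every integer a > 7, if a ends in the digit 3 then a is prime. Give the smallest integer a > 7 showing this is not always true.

a = 33

For a = 13, 23 the conclusion holds.
a = 33: 33 ends in 3; 33 = 3 × 11, composite.
Hence a = 33 is a counterexample.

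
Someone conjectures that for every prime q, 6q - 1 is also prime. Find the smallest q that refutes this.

Check each prime q in order until 6q - 1 is not prime.
q = 2: 6q - 1 = 11, prime.
q = 3: 6q - 1 = 17, prime.
q = 5: 6q - 1 = 29, prime.
q = 7: 6q - 1 = 41, prime.
q = 11: 6q - 1 = 65 = 5 × 13, not prime.

q = 11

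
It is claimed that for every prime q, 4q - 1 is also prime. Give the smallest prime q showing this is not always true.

For q = 2, 3, 5 the conclusion holds.
q = 7: 4q - 1 = 27 = 3 × 9, not prime.
Thus q = 7 disproves the claim, and no smaller q works.

q = 7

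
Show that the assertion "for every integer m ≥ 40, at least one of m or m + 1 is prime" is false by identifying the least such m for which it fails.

m = 44

A counterexample is any integer m ≥ 40 such that m, m + 1 are both composite; we check each in order.
m = 40: 41 is prime.
m = 41: 41 is prime.
m = 42: 43 is prime.
m = 43: 43 is prime.
m = 44: 44 = 2 × 22; 45 = 3 × 15 — both composite.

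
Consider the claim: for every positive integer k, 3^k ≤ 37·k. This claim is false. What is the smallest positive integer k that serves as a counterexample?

k = 5

We need the least positive integer k for which 3^k > 37·k.
k = 1: 3^k = 3 and 37·k = 37, so 3 ≤ 37.
k = 2: 3^k = 9 and 37·k = 74, so 9 ≤ 74.
k = 3: 3^k = 27 and 37·k = 111, so 27 ≤ 111.
k = 4: 3^k = 81 and 37·k = 148, so 81 ≤ 148.
k = 5: 3^k = 243 and 37·k = 185, so 243 > 185.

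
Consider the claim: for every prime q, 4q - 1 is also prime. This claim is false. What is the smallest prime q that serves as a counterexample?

For q = 2, 3, 5 the conclusion holds.
q = 7: 4q - 1 = 27 = 3 × 9, not prime.
Thus q = 7 disproves the claim, and no smaller q works.

q = 7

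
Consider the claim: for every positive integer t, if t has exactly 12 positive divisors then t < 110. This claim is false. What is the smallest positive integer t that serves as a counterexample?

t = 126

For t = 60, 72, 84, 90, 96, 108 the conclusion holds.
t = 126: τ(126) = 12; 126 ≥ 110.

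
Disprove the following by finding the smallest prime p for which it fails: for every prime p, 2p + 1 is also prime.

p = 7

We need the least prime p for which 2p + 1 is not prime.
For p = 2, 3, 5 the conclusion holds.
p = 7: 2p + 1 = 15 = 3 × 5, not prime.
So p = 7 is the smallest counterexample.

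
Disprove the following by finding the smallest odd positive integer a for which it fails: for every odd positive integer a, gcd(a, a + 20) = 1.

We need the least odd positive integer a for which gcd(a, a + 20) > 1.
For a = 1, 3 the conclusion holds.
a = 5: gcd(5, 25) = 5.
Thus a = 5 disproves the claim, and no smaller a works.

a = 5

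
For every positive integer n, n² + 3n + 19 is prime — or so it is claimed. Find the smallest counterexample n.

For n = 1, 2, 3, 4, …, 12, 13, 14 the conclusion holds.
n = 15: n² + 3n + 19 = 289 = 17 × 17, composite.
So n = 15 is the smallest counterexample.

n = 15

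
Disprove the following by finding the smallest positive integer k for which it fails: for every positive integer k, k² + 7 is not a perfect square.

We need the least positive integer k for which k² + 7 is a perfect square.
For k = 1, 2 the conclusion holds.
k = 3: 3² + 7 = 16 = 4², a perfect square.

k = 3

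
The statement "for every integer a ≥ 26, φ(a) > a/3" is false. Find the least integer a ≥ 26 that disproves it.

a = 30

The first 4 eligible values, up to a = 29, all satisfy the conclusion.
a = 30: φ(30) = 8 and 30/3 = 10, so φ(30) ≤ 30/3.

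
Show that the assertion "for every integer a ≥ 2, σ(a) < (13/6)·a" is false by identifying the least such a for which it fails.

a = 12

The first 10 eligible values, up to a = 11, all satisfy the conclusion.
a = 12: σ(12) = 28; 28 ≥ 26.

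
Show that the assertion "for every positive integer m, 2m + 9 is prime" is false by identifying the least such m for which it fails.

m = 3

A counterexample is any positive integer m such that 2m + 9 is not prime; we check each in order.
For m = 1, 2 the conclusion holds.
m = 3: 2m + 9 = 15 = 3 × 5, composite.
Hence m = 3 is a counterexample.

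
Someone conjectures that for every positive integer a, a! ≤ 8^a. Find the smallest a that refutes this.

For a = 1, 2, 3, 4, …, 17, 18, 19 the conclusion holds.
a = 20: a! = 2432902008176640000 and 8^a = 1152921504606846976, so 2432902008176640000 > 1152921504606846976.
So a = 20 is the smallest counterexample.

a = 20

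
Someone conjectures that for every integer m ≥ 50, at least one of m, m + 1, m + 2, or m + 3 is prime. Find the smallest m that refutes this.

m = 54

A counterexample is any integer m ≥ 50 such that m, m + 1, m + 2, m + 3 are all composite; we check each in order.
For m = 50, 51, 52, 53 the conclusion holds.
m = 54: 54 = 2 × 27; 55 = 5 × 11; 56 = 2 × 28; 57 = 3 × 19 — all composite.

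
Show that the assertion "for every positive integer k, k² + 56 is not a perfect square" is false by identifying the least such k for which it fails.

Check each positive integer k in order until k² + 56 is a perfect square.
For k = 1, 2, 3, 4 the conclusion holds.
k = 5: 5² + 56 = 81 = 9², a perfect square.

k = 5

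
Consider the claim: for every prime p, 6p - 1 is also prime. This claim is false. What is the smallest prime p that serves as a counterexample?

p = 11

A counterexample is any prime p such that 6p - 1 is not prime; we check each in order.
p = 2: 6p - 1 = 11, prime.
p = 3: 6p - 1 = 17, prime.
p = 5: 6p - 1 = 29, prime.
p = 7: 6p - 1 = 41, prime.
p = 11: 6p - 1 = 65 = 5 × 13, not prime.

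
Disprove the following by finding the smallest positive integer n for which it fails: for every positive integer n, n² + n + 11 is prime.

n = 10

Check each positive integer n in order until n² + n + 11 is not prime.
For n = 1, 2, 3, 4, 5, 6, 7, 8, 9 the conclusion holds.
n = 10: n² + n + 11 = 121 = 11 × 11, composite.
Hence n = 10 is a counterexample.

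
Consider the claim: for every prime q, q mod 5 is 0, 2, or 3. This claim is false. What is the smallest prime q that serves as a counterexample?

q = 11

Check each prime q in order until the claim fails.
For q = 2, 3, 5, 7 the conclusion holds.
q = 11: 11 mod 5 = 1 — not in {0, 2, 3}.
So q = 11 is the smallest counterexample.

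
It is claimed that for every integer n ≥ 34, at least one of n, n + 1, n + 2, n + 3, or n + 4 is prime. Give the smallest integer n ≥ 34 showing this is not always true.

n = 48

Check each integer n ≥ 34 in order until n, n + 1, n + 2, n + 3, n + 4 are all composite.
For n = 34, 35, 36, 37, …, 45, 46, 47 the conclusion holds.
n = 48: 48 = 2 × 24; 49 = 7 × 7; 50 = 2 × 25; 51 = 3 × 17; 52 = 2 × 26 — all composite.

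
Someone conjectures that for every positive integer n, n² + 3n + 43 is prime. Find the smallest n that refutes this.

Check each positive integer n in order until n² + 3n + 43 is not prime.
The first 38 eligible values, up to n = 38, all satisfy the conclusion.
n = 39: n² + 3n + 43 = 1681 = 41 × 41, composite.

n = 39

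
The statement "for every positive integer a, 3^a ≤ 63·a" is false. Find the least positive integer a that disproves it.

a = 6

a = 1: 3^a = 3 and 63·a = 63, so 3 ≤ 63.
a = 2: 3^a = 9 and 63·a = 126, so 9 ≤ 126.
a = 3: 3^a = 27 and 63·a = 189, so 27 ≤ 189.
a = 4: 3^a = 81 and 63·a = 252, so 81 ≤ 252.
a = 5: 3^a = 243 and 63·a = 315, so 243 ≤ 315.
a = 6: 3^a = 729 and 63·a = 378, so 729 > 378.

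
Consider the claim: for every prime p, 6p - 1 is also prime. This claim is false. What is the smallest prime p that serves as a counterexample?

p = 11

The first 4 eligible values, up to p = 7, all satisfy the conclusion.
p = 11: 6p - 1 = 65 = 5 × 13, not prime.
Thus p = 11 disproves the claim, and no smaller p works.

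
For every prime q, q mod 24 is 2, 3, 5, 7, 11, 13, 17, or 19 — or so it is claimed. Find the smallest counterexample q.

A counterexample is any prime q such that the claim fails; we check each in order.
The first 8 eligible values, up to q = 19, all satisfy the conclusion.
q = 23: 23 mod 24 = 23 — not in {2, 3, 5, 7, 11, 13, 17, 19}.

q = 23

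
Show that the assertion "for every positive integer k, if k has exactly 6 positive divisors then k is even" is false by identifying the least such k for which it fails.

We need the least positive integer k for which k has exactly 6 positive divisors but k is odd.
For k = 12, 18, 20, 28, 32, 44 the conclusion holds.
k = 45: divisors of 45: 1, 3, 5, 9, 15, 45; 45 is odd.
Hence k = 45 is a counterexample.

k = 45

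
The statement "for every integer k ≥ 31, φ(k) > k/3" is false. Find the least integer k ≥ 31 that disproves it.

k = 36

A counterexample is any integer k ≥ 31 such that the claim fails; we check each in order.
For k = 31, 32, 33, 34, 35 the conclusion holds.
k = 36: φ(36) = 12 and 36/3 = 12, so φ(36) ≤ 36/3.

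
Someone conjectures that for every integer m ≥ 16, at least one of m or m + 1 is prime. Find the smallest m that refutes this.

m = 20

A counterexample is any integer m ≥ 16 such that m, m + 1 are both composite; we check each in order.
For m = 16, 17, 18, 19 the conclusion holds.
m = 20: 20 = 2 × 10; 21 = 3 × 7 — both composite.
So m = 20 is the smallest counterexample.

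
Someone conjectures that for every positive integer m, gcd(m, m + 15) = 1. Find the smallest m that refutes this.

m = 3

A counterexample is any positive integer m such that gcd(m, m + 15) > 1; we check each in order.
For m = 1, 2 the conclusion holds.
m = 3: gcd(3, 18) = 3.
Thus m = 3 disproves the claim, and no smaller m works.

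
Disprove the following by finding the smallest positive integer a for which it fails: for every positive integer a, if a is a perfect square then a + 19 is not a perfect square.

a = 81

A counterexample is any positive integer a such that a is a perfect square but a + 19 is a perfect square; we check each in order.
For a = 1, 4, 9, 16, 25, 36, 49, 64 the conclusion holds.
a = 81: 81 = 9² and 81 + 19 = 100 = 10².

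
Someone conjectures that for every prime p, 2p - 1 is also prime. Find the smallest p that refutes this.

p = 5

We need the least prime p for which 2p - 1 is not prime.
p = 2: 2p - 1 = 3, prime.
p = 3: 2p - 1 = 5, prime.
p = 5: 2p - 1 = 9 = 3 × 3, not prime.
Hence p = 5 is a counterexample.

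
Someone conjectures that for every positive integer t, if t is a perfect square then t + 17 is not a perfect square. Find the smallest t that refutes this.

Check each positive integer t in order until t is a perfect square but t + 17 is a perfect square.
t = 1: 1 + 17 = 18, not a perfect square.
t = 4: 4 + 17 = 21, not a perfect square.
t = 9: 9 + 17 = 26, not a perfect square.
t = 16: 16 + 17 = 33, not a perfect square.
t = 25: 25 + 17 = 42, not a perfect square.
t = 36: 36 + 17 = 53, not a perfect square.
t = 49: 49 + 17 = 66, not a perfect square.
t = 64: 64 = 8² and 64 + 17 = 81 = 9².

t = 64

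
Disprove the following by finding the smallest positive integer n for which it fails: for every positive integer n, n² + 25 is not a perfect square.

Check each positive integer n in order until n² + 25 is a perfect square.
For n = 1, 2, 3, 4, …, 9, 10, 11 the conclusion holds.
n = 12: 12² + 25 = 169 = 13², a perfect square.

n = 12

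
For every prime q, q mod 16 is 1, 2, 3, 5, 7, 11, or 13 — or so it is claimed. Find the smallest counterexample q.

Check each prime q in order until the claim fails.
For q = 2, 3, 5, 7, 11, 13, 17, 19, 23, 29 the conclusion holds.
q = 31: 31 mod 16 = 15 — not in {1, 2, 3, 5, 7, 11, 13}.
Hence q = 31 is a counterexample.

q = 31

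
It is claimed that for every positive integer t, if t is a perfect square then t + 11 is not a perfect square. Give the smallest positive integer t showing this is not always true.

t = 25

A counterexample is any positive integer t such that t is a perfect square but t + 11 is a perfect square; we check each in order.
The first 4 eligible values, up to t = 16, all satisfy the conclusion.
t = 25: 25 = 5² and 25 + 11 = 36 = 6².
Hence t = 25 is a counterexample.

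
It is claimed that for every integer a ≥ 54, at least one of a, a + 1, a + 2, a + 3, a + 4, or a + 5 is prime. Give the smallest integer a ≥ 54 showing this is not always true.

Check each integer a ≥ 54 in order until a, a + 1, a + 2, a + 3, a + 4, a + 5 are all composite.
For a = 54, 55, 56, 57, …, 87, 88, 89 the conclusion holds.
a = 90: 90 = 2 × 45; 91 = 7 × 13; 92 = 2 × 46; 93 = 3 × 31; 94 = 2 × 47; 95 = 5 × 19 — all composite.
Hence a = 90 is a counterexample.

a = 90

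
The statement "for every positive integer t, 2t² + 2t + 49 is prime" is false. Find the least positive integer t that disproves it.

t = 6

Check each positive integer t in order until 2t² + 2t + 49 is not prime.
t = 1: 2t² + 2t + 49 = 53, prime.
t = 2: 2t² + 2t + 49 = 61, prime.
t = 3: 2t² + 2t + 49 = 73, prime.
t = 4: 2t² + 2t + 49 = 89, prime.
t = 5: 2t² + 2t + 49 = 109, prime.
t = 6: 2t² + 2t + 49 = 133 = 7 × 19, composite.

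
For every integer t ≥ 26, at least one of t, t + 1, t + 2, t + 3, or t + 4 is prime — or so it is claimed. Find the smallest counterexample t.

t = 32

Check each integer t ≥ 26 in order until t, t + 1, t + 2, t + 3, t + 4 are all composite.
The first 6 eligible values, up to t = 31, all satisfy the conclusion.
t = 32: 32 = 2 × 16; 33 = 3 × 11; 34 = 2 × 17; 35 = 5 × 7; 36 = 2 × 18 — all composite.
So t = 32 is the smallest counterexample.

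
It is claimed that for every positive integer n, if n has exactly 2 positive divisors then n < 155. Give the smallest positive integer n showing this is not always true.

We need the least positive integer n for which n has exactly 2 positive divisors but the claim fails.
For n = 2, 3, 5, 7, …, 139, 149, 151 the conclusion holds.
n = 157: τ(157) = 2; 157 ≥ 155.
So n = 157 is the smallest counterexample.

n = 157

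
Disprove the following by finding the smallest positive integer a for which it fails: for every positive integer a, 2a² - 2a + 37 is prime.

a = 3

Check each positive integer a in order until 2a² - 2a + 37 is not prime.
a = 1: 2a² - 2a + 37 = 37, prime.
a = 2: 2a² - 2a + 37 = 41, prime.
a = 3: 2a² - 2a + 37 = 49 = 7 × 7, composite.
Hence a = 3 is a counterexample.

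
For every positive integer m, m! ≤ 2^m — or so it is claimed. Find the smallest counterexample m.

m = 4

A counterexample is any positive integer m such that m! > 2^m; we check each in order.
For m = 1, 2, 3 the conclusion holds.
m = 4: m! = 24 and 2^m = 16, so 24 > 16.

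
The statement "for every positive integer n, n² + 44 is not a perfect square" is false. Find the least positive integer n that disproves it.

n = 10

We need the least positive integer n for which n² + 44 is a perfect square.
For n = 1, 2, 3, 4, 5, 6, 7, 8, 9 the conclusion holds.
n = 10: 10² + 44 = 144 = 12², a perfect square.
So n = 10 is the smallest counterexample.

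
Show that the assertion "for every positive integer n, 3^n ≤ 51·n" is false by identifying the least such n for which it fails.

We need the least positive integer n for which 3^n > 51·n.
The first 5 eligible values, up to n = 5, all satisfy the conclusion.
n = 6: 3^n = 729 and 51·n = 306, so 729 > 306.

n = 6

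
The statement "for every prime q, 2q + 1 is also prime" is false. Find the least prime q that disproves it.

q = 7

Check each prime q in order until 2q + 1 is not prime.
For q = 2, 3, 5 the conclusion holds.
q = 7: 2q + 1 = 15 = 3 × 5, not prime.
Thus q = 7 disproves the claim, and no smaller q works.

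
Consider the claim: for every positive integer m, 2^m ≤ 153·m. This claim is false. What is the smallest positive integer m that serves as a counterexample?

m = 11

A counterexample is any positive integer m such that 2^m > 153·m; we check each in order.
For m = 1, 2, 3, 4, 5, 6, 7, 8, 9, 10 the conclusion holds.
m = 11: 2^m = 2048 and 153·m = 1683, so 2048 > 1683.
So m = 11 is the smallest counterexample.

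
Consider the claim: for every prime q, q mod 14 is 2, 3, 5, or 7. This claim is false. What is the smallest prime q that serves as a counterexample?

q = 11

A counterexample is any prime q such that the claim fails; we check each in order.
The first 4 eligible values, up to q = 7, all satisfy the conclusion.
q = 11: 11 mod 14 = 11 — not in {2, 3, 5, 7}.
So q = 11 is the smallest counterexample.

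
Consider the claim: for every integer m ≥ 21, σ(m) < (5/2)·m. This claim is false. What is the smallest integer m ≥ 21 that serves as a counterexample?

Check each integer m ≥ 21 in order until the claim fails.
m = 21: σ(21) = 32; 32 < 105/2.
m = 22: σ(22) = 36; 36 < 55.
m = 23: σ(23) = 24; 24 < 115/2.
m = 24: σ(24) = 60; 60 ≥ 60.
So m = 24 is the smallest counterexample.

m = 24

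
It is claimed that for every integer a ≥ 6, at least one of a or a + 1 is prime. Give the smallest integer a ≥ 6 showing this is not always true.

A counterexample is any integer a ≥ 6 such that a, a + 1 are both composite; we check each in order.
a = 6: 7 is prime.
a = 7: 7 is prime.
a = 8: 8 = 2 × 4; 9 = 3 × 3 — both composite.

a = 8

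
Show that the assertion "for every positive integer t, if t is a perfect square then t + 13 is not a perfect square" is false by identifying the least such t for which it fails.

t = 36

We need the least positive integer t for which t is a perfect square but t + 13 is a perfect square.
The first 5 eligible values, up to t = 25, all satisfy the conclusion.
t = 36: 36 = 6² and 36 + 13 = 49 = 7².
Thus t = 36 disproves the claim, and no smaller t works.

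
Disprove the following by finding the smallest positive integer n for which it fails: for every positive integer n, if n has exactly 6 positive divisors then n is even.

A counterexample is any positive integer n such that n has exactly 6 positive divisors but n is odd; we check each in order.
For n = 12, 18, 20, 28, 32, 44 the conclusion holds.
n = 45: divisors of 45: 1, 3, 5, 9, 15, 45; 45 is odd.
So n = 45 is the smallest counterexample.

n = 45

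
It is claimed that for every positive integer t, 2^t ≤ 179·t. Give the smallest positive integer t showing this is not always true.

t = 11

A counterexample is any positive integer t such that 2^t > 179·t; we check each in order.
For t = 1, 2, 3, 4, 5, 6, 7, 8, 9, 10 the conclusion holds.
t = 11: 2^t = 2048 and 179·t = 1969, so 2048 > 1969.
Thus t = 11 disproves the claim, and no smaller t works.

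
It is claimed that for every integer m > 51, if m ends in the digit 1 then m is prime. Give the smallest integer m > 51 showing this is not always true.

m = 81

We need the least integer m > 51 for which m ends in the digit 1 but m is not prime.
m = 61: 61 ends in 1 and is prime.
m = 71: 71 ends in 1 and is prime.
m = 81: 81 ends in 1; 81 = 3 × 27, composite.
So m = 81 is the smallest counterexample.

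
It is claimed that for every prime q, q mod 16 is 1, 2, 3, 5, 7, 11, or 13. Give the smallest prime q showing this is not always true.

A counterexample is any prime q such that the claim fails; we check each in order.
The first 10 eligible values, up to q = 29, all satisfy the conclusion.
q = 31: 31 mod 16 = 15 — not in {1, 2, 3, 5, 7, 11, 13}.

q = 31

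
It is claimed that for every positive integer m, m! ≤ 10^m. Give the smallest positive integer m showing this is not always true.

m = 25

Check each positive integer m in order until m! > 10^m.
The first 24 eligible values, up to m = 24, all satisfy the conclusion.
m = 25: m! = 15511210043330985984000000 and 10^m = 10000000000000000000000000, so 15511210043330985984000000 > 10000000000000000000000000.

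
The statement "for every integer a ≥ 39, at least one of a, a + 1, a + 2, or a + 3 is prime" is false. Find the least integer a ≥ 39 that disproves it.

Check each integer a ≥ 39 in order until a, a + 1, a + 2, a + 3 are all composite.
For a = 39, 40, 41, 42, 43, 44, 45, 46, 47 the conclusion holds.
a = 48: 48 = 2 × 24; 49 = 7 × 7; 50 = 2 × 25; 51 = 3 × 17 — all composite.

a = 48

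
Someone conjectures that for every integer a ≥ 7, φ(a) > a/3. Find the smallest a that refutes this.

a = 12

Check each integer a ≥ 7 in order until the claim fails.
The first 5 eligible values, up to a = 11, all satisfy the conclusion.
a = 12: φ(12) = 4 and 12/3 = 4, so φ(12) ≤ 12/3.
Thus a = 12 disproves the claim, and no smaller a works.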